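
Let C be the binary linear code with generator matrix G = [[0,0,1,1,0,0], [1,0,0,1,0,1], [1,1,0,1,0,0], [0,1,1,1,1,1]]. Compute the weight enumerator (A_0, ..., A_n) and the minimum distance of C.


Weight distribution: A_0 = 1, A_1 = 1, A_2 = 2, A_3 = 6, A_4 = 5, A_5 = 1. Minimum distance d = 1.

Enumerate all 2^4 = 16 messages m ∈ F_2^4.
For each, compute codeword c = mG in F_2^6, then tally its weight.
  m = 0000 → c = 000000, weight = 0.
  m = 1000 → c = 001100, weight = 2.
  m = 0100 → c = 100101, weight = 3.
  m = 1100 → c = 101001, weight = 3.
  m = 0010 → c = 110100, weight = 3.
  m = 1010 → c = 111000, weight = 3.
  m = 0110 → c = 010001, weight = 2.
  m = 1110 → c = 011101, weight = 4.
  m = 0001 → c = 011111, weight = 5.
  m = 1001 → c = 010011, weight = 3.
  m = 0101 → c = 111010, weight = 4.
  m = 1101 → c = 110110, weight = 4.
  m = 0011 → c = 101011, weight = 4.
  m = 1011 → c = 100111, weight = 4.
  m = 0111 → c = 001110, weight = 3.
  m = 1111 → c = 000010, weight = 1.
Tally weights:
  weight 0: 1 codewords.
  weight 1: 1 codewords.
  weight 2: 2 codewords.
  weight 3: 6 codewords.
  weight 4: 5 codewords.
  weight 5: 1 codewords.
Minimum distance d = smallest w > 0 with A_w > 0 = 1.
Sanity: Σ A_w = 16 = 2^4 = 16 ✓.


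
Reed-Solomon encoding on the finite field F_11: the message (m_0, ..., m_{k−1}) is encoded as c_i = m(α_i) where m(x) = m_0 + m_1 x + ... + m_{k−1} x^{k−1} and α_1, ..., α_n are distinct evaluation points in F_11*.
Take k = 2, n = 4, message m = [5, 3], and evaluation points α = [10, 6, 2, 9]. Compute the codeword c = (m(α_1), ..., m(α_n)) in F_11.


c = [2, 1, 0, 10]

Message polynomial: m(x) = 5 + 3·x (mod 11).
For each evaluation point α_i, compute m(α_i) mod 11:
  α_1 = 10: Horner steps 3 → 2, so m(10) = 2.
  α_2 = 6: Horner steps 3 → 1, so m(6) = 1.
  α_3 = 2: Horner steps 3 → 0, so m(2) = 0.
  α_4 = 9: Horner steps 3 → 10, so m(9) = 10.
Codeword c = [2, 1, 0, 10] ∈ F_11^4.


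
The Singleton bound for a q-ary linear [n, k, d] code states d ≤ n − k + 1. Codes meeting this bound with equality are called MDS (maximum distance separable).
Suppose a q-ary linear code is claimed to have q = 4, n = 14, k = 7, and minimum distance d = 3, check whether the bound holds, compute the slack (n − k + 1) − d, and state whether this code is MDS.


Singleton RHS = n − k + 1 = 8, slack = 5, bound satisfied, not MDS.

Singleton bound: d ≤ n − k + 1.
Here n = 14, k = 7, so n − k + 1 = 8.
Given d = 3, check d ≤ 8: YES.
Slack = (n − k + 1) − d = 5.
The code is NOT MDS (slack = 5 > 0).
Description: the claimed parameters are [14, 7, 3]_4; such a code would be non-MDS.


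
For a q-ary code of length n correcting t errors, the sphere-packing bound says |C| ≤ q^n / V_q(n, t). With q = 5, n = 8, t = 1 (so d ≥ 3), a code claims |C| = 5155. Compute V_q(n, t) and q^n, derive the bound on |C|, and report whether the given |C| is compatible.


V_q(n, t) = 33, q^n = 390625, Hamming bound = 11837, |C| = 5155 ≤ bound (satisfied).

Step 1: Compute V_q(n, t) = Σ_{j=0}^1 C(n, j) (q−1)^j.
  j = 0: C(8,0)·(4)^0 = 1·1 = 1.
  j = 1: C(8,1)·(4)^1 = 8·4 = 32.
  V_q(n, t) = 1 + 32 = 33.
Step 2: q^n = 5^8 = 390625.
Step 3: Hamming bound ⌊q^n / V_q(n,t)⌋ = ⌊390625/33⌋ = 11837.
Step 4: Compare |C| = 5155 to 11837: satisfied.
The claimed |C| lies below the Hamming bound.


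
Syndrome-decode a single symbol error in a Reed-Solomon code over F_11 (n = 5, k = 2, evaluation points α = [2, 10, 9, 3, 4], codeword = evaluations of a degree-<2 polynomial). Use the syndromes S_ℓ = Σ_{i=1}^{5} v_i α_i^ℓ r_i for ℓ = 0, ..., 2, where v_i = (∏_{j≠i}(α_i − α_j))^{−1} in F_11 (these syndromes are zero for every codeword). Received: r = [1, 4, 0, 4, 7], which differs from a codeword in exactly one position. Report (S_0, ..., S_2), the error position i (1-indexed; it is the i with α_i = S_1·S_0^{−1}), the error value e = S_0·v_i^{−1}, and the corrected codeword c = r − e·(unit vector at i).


S = (2, 9, 2), error at position 2, error magnitude e = 1, c = [1, 3, 0, 4, 7].

Step 1: column multipliers v_i = (∏_{j≠i}(α_i − α_j))^{−1} mod 11.
  i = 1 (α = 2): (2−10)(2−9)(2−3)(2−4) = (−8)·(−7)·(−1)·(−2) = 112 ≡ 2, so v_1 = 2^{−1} = 6 (mod 11).
  i = 2 (α = 10): (10−2)(10−9)(10−3)(10−4) = 8·1·7·6 = 336 ≡ 6, so v_2 = 6^{−1} = 2 (mod 11).
  i = 3 (α = 9): (9−2)(9−10)(9−3)(9−4) = 7·(−1)·6·5 = −210 ≡ 10, so v_3 = 10^{−1} = 10 (mod 11).
  i = 4 (α = 3): (3−2)(3−10)(3−9)(3−4) = 1·(−7)·(−6)·(−1) = −42 ≡ 2, so v_4 = 2^{−1} = 6 (mod 11).
  i = 5 (α = 4): (4−2)(4−10)(4−9)(4−3) = 2·(−6)·(−5)·1 = 60 ≡ 5, so v_5 = 5^{−1} = 9 (mod 11).
  v = [6, 2, 10, 6, 9].
Step 2: syndromes of r = [1, 4, 0, 4, 7] (all sums mod 11).
  S_0 = Σ v_i r_i = 6·1 + 2·4 + 10·0 + 6·4 + 9·7 = 101 ≡ 2.
  S_1 = Σ v_i α_i r_i = 6·2·1 + 2·10·4 + 10·9·0 + 6·3·4 + 9·4·7 = 416 ≡ 9.
  α_i^2 mod 11 = [4, 1, 4, 9, 5].
  S_2 = Σ v_i α_i^2 r_i = 6·4·1 + 2·1·4 + 10·4·0 + 6·9·4 + 9·5·7 = 563 ≡ 2.
  S = (2, 9, 2) ≠ 0, so r is not a codeword (an error is present).
Step 3: locate the error. For a single error e at position i, S_ℓ = v_i·e·α_i^ℓ, so α_err = S_1/S_0.
  S_0^{−1} = 2^{−1} = 6 (mod 11), so α_err = 9·6 = 54 ≡ 10 = α_2. Error position i = 2.
  Consistency check: S_2/S_1 = 2·5 = 10 ≡ 10 = α_err ✓ (single-error assumption holds).
Step 4: error magnitude e = S_0/v_2 = S_0·∏_{j≠2}(α_2 − α_j) = 2·6 = 12 ≡ 1 (mod 11).
Step 5: correct position 2: c_2 = r_2 − e = 4 − 1 ≡ 3 (mod 11). Hence c = [1, 3, 0, 4, 7].
  Check: interpolating c through the α_i gives m(x) = 6 + 3·x (degree < 2) with m(α_i) = c_i for every i, so c is indeed a codeword.


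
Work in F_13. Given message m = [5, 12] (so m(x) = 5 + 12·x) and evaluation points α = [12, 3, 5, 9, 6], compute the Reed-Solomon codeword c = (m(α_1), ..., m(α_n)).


c = [6, 2, 0, 9, 12]

Message polynomial: m(x) = 5 + 12·x (mod 13).
For each evaluation point α_i, compute m(α_i) mod 13:
  α_1 = 12: Horner steps 12 → 6, so m(12) = 6.
  α_2 = 3: Horner steps 12 → 2, so m(3) = 2.
  α_3 = 5: Horner steps 12 → 0, so m(5) = 0.
  α_4 = 9: Horner steps 12 → 9, so m(9) = 9.
  α_5 = 6: Horner steps 12 → 12, so m(6) = 12.
Codeword c = [6, 2, 0, 9, 12] ∈ F_13^5.


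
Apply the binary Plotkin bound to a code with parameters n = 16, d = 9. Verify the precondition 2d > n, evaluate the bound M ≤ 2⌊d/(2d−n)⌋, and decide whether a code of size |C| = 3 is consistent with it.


Plotkin bound M ≤ 8; given |C| = 3 ≤ bound (satisfied).

Check applicability: 2d = 18, n = 16.
2d − n = 2 > 0, so Plotkin applies.
Compute d/(2d−n) = 9/2 ≈ 4.5000.
⌊d/(2d−n)⌋ = 4.
Plotkin bound: M ≤ 2·4 = 8.
Given |C| = 3, check: satisfied.
This |C| is below the Plotkin bound.


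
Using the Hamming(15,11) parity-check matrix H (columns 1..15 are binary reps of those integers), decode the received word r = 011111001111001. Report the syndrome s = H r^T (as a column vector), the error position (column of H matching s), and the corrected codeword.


s = (1, 1, 0, 1)^T, error position = 13, corrected codeword c = 011111001111101

Compute s = H r^T mod 2 one row at a time:
  s_1 = 0 + 1 + 1 + 1 + 1 + 0 + 0 + 1 = 5 ≡ 1 (mod 2).
  s_2 = 1 + 1 + 1 + 0 + 1 + 0 + 0 + 1 = 5 ≡ 1 (mod 2).
  s_3 = 1 + 1 + 1 + 0 + 1 + 1 + 0 + 1 = 6 ≡ 0 (mod 2).
  s_4 = 0 + 1 + 1 + 0 + 1 + 1 + 0 + 1 = 5 ≡ 1 (mod 2).
s = (1, 1, 0, 1)^T — this equals column 13 of H (binary 1101), so error is at position 13.
Correct: flip bit 13 of r = 011111001111001 to get c = 011111001111101.


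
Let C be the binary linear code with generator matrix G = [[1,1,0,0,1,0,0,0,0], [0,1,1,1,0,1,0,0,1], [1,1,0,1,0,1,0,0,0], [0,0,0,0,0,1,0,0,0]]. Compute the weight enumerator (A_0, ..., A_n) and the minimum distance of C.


Weight distribution: A_0 = 1, A_1 = 1, A_2 = 1, A_3 = 4, A_4 = 5, A_5 = 3, A_6 = 1. Minimum distance d = 1.

Enumerate all 2^4 = 16 messages m ∈ F_2^4.
For each, compute codeword c = mG in F_2^9, then tally its weight.
  m = 0000 → c = 000000000, weight = 0.
  m = 1000 → c = 110010000, weight = 3.
  m = 0100 → c = 011101001, weight = 5.
  m = 1100 → c = 101111001, weight = 6.
  m = 0010 → c = 110101000, weight = 4.
  m = 1010 → c = 000111000, weight = 3.
  m = 0110 → c = 101000001, weight = 3.
  m = 1110 → c = 011010001, weight = 4.
  m = 0001 → c = 000001000, weight = 1.
  m = 1001 → c = 110011000, weight = 4.
  m = 0101 → c = 011100001, weight = 4.
  m = 1101 → c = 101110001, weight = 5.
  m = 0011 → c = 110100000, weight = 3.
  m = 1011 → c = 000110000, weight = 2.
  m = 0111 → c = 101001001, weight = 4.
  m = 1111 → c = 011011001, weight = 5.
Tally weights:
  weight 0: 1 codewords.
  weight 1: 1 codewords.
  weight 2: 1 codewords.
  weight 3: 4 codewords.
  weight 4: 5 codewords.
  weight 5: 3 codewords.
  weight 6: 1 codewords.
Minimum distance d = smallest w > 0 with A_w > 0 = 1.
Sanity: Σ A_w = 16 = 2^4 = 16 ✓.


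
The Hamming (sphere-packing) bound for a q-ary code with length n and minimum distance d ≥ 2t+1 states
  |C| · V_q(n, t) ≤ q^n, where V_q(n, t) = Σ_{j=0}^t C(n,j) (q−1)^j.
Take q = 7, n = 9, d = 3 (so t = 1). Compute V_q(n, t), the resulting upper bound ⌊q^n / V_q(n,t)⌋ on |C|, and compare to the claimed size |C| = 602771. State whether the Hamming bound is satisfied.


V_q(n, t) = 55, q^n = 40353607, Hamming bound = 733701, |C| = 602771 ≤ bound (satisfied).

Step 1: Compute V_q(n, t) = Σ_{j=0}^1 C(n, j) (q−1)^j.
  j = 0: C(9,0)·(6)^0 = 1·1 = 1.
  j = 1: C(9,1)·(6)^1 = 9·6 = 54.
  V_q(n, t) = 1 + 54 = 55.
Step 2: q^n = 7^9 = 40353607.
Step 3: Hamming bound ⌊q^n / V_q(n,t)⌋ = ⌊40353607/55⌋ = 733701.
Step 4: Compare |C| = 602771 to 733701: satisfied.
The claimed |C| lies below the Hamming bound.


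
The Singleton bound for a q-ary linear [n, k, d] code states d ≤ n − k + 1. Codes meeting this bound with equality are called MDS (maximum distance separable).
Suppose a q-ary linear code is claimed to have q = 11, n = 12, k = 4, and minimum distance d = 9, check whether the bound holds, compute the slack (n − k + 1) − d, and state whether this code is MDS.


Singleton RHS = n − k + 1 = 9, slack = 0, bound satisfied, MDS.

Singleton bound: d ≤ n − k + 1.
Here n = 12, k = 4, so n − k + 1 = 9.
Given d = 9, check d ≤ 9: YES.
Slack = (n − k + 1) − d = 0.
The code is MDS (slack = 0).
Description: the claimed parameters are [12, 4, 9]_11; such a code would be MDS (meets Singleton bound).


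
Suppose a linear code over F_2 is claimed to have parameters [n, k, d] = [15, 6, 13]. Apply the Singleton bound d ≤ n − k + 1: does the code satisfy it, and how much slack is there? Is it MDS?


Singleton RHS = n − k + 1 = 10, slack = -3, bound violated (no such code; not MDS).

Singleton bound: d ≤ n − k + 1.
Here n = 15, k = 6, so n − k + 1 = 10.
Given d = 13, check d ≤ 10: NO.
Slack = (n − k + 1) − d = -3.
The slack is negative: d = 13 exceeds n − k + 1 = 10 by 3, so the Singleton bound is violated and no linear [15, 6, 13]_2 code can exist. In particular it is not MDS (MDS requires d = n − k + 1 exactly).
Description: the claimed parameters are [15, 6, 13]_2; such a code would be impossible (violates the Singleton bound).


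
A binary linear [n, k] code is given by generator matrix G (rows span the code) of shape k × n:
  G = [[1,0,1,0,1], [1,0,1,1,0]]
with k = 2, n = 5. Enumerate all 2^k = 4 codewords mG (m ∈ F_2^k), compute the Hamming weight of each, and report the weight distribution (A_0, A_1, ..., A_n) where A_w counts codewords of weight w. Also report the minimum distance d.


Weight distribution: A_0 = 1, A_2 = 1, A_3 = 2. Minimum distance d = 2.

Enumerate all 2^2 = 4 messages m ∈ F_2^2.
For each, compute codeword c = mG in F_2^5, then tally its weight.
  m = 00 → c = 00000, weight = 0.
  m = 10 → c = 10101, weight = 3.
  m = 01 → c = 10110, weight = 3.
  m = 11 → c = 00011, weight = 2.
Tally weights:
  weight 0: 1 codewords.
  weight 2: 1 codewords.
  weight 3: 2 codewords.
Minimum distance d = smallest w > 0 with A_w > 0 = 2.
Sanity: Σ A_w = 4 = 2^2 = 4 ✓.


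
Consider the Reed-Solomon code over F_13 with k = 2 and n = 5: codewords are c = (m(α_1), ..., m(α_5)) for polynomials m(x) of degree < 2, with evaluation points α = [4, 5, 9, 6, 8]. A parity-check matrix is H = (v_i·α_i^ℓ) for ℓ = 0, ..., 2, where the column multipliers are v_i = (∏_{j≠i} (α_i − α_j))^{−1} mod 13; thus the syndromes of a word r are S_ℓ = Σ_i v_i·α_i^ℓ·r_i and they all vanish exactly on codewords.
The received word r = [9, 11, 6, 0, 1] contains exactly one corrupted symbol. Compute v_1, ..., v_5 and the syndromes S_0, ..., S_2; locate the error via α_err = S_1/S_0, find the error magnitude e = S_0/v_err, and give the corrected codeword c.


S = (5, 1, 8), error at position 5, error magnitude e = 10, c = [9, 11, 6, 0, 4].

Step 1: column multipliers v_i = (∏_{j≠i}(α_i − α_j))^{−1} mod 13.
  i = 1 (α = 4): (4−5)(4−9)(4−6)(4−8) = (−1)·(−5)·(−2)·(−4) = 40 ≡ 1, so v_1 = 1^{−1} = 1 (mod 13).
  i = 2 (α = 5): (5−4)(5−9)(5−6)(5−8) = 1·(−4)·(−1)·(−3) = −12 ≡ 1, so v_2 = 1^{−1} = 1 (mod 13).
  i = 3 (α = 9): (9−4)(9−5)(9−6)(9−8) = 5·4·3·1 = 60 ≡ 8, so v_3 = 8^{−1} = 5 (mod 13).
  i = 4 (α = 6): (6−4)(6−5)(6−9)(6−8) = 2·1·(−3)·(−2) = 12 ≡ 12, so v_4 = 12^{−1} = 12 (mod 13).
  i = 5 (α = 8): (8−4)(8−5)(8−9)(8−6) = 4·3·(−1)·2 = −24 ≡ 2, so v_5 = 2^{−1} = 7 (mod 13).
  v = [1, 1, 5, 12, 7].
Step 2: syndromes of r = [9, 11, 6, 0, 1] (all sums mod 13).
  S_0 = Σ v_i r_i = 1·9 + 1·11 + 5·6 + 12·0 + 7·1 = 57 ≡ 5.
  S_1 = Σ v_i α_i r_i = 1·4·9 + 1·5·11 + 5·9·6 + 12·6·0 + 7·8·1 = 417 ≡ 1.
  α_i^2 mod 13 = [3, 12, 3, 10, 12].
  S_2 = Σ v_i α_i^2 r_i = 1·3·9 + 1·12·11 + 5·3·6 + 12·10·0 + 7·12·1 = 333 ≡ 8.
  S = (5, 1, 8) ≠ 0, so r is not a codeword (an error is present).
Step 3: locate the error. For a single error e at position i, S_ℓ = v_i·e·α_i^ℓ, so α_err = S_1/S_0.
  S_0^{−1} = 5^{−1} = 8 (mod 13), so α_err = 1·8 = 8 ≡ 8 = α_5. Error position i = 5.
  Consistency check: S_2/S_1 = 8·1 = 8 ≡ 8 = α_err ✓ (single-error assumption holds).
Step 4: error magnitude e = S_0/v_5 = S_0·∏_{j≠5}(α_5 − α_j) = 5·2 = 10 ≡ 10 (mod 13).
Step 5: correct position 5: c_5 = r_5 − e = 1 − 10 ≡ 4 (mod 13). Hence c = [9, 11, 6, 0, 4].
  Check: interpolating c through the α_i gives m(x) = 1 + 2·x (degree < 2) with m(α_i) = c_i for every i, so c is indeed a codeword.


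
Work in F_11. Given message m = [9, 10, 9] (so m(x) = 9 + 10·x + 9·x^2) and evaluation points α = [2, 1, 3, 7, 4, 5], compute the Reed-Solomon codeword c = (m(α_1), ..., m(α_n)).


c = [10, 6, 10, 3, 6, 9]

Message polynomial: m(x) = 9 + 10·x + 9·x^2 (mod 11).
For each evaluation point α_i, compute m(α_i) mod 11:
  α_1 = 2: Horner steps 9 → 6 → 10, so m(2) = 10.
  α_2 = 1: Horner steps 9 → 8 → 6, so m(1) = 6.
  α_3 = 3: Horner steps 9 → 4 → 10, so m(3) = 10.
  α_4 = 7: Horner steps 9 → 7 → 3, so m(7) = 3.
  α_5 = 4: Horner steps 9 → 2 → 6, so m(4) = 6.
  α_6 = 5: Horner steps 9 → 0 → 9, so m(5) = 9.
Codeword c = [10, 6, 10, 3, 6, 9] ∈ F_11^6.


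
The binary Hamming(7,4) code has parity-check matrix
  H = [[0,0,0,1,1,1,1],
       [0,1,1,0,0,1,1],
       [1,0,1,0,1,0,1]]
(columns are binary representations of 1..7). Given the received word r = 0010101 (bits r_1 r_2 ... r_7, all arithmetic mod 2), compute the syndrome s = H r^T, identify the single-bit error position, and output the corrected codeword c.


s = (0, 0, 1)^T, error position = 1, corrected codeword c = 1010101

Compute s = H r^T mod 2 one row at a time:
  s_1 = 0 + 1 + 0 + 1 = 2 ≡ 0 (mod 2).
  s_2 = 0 + 1 + 0 + 1 = 2 ≡ 0 (mod 2).
  s_3 = 0 + 1 + 1 + 1 = 3 ≡ 1 (mod 2).
s = (0, 0, 1)^T — this equals column 1 of H (binary 001), so error is at position 1.
Correct: flip bit 1 of r = 0010101 to get c = 1010101.


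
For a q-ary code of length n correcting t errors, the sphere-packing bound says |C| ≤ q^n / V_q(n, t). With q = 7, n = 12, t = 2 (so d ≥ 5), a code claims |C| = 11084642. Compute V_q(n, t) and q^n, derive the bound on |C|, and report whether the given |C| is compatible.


V_q(n, t) = 2449, q^n = 13841287201, Hamming bound = 5651811, |C| = 11084642 > bound (violated).

Step 1: Compute V_q(n, t) = Σ_{j=0}^2 C(n, j) (q−1)^j.
  j = 0: C(12,0)·(6)^0 = 1·1 = 1.
  j = 1: C(12,1)·(6)^1 = 12·6 = 72.
  j = 2: C(12,2)·(6)^2 = 66·36 = 2376.
  V_q(n, t) = 1 + 72 + 2376 = 2449.
Step 2: q^n = 7^12 = 13841287201.
Step 3: Hamming bound ⌊q^n / V_q(n,t)⌋ = ⌊13841287201/2449⌋ = 5651811.
Step 4: Compare |C| = 11084642 to 5651811: violated.
The claimed |C| lies above the Hamming bound, so no 7-ary code of length 12 with d ≥ 5 can have 11084642 codewords.


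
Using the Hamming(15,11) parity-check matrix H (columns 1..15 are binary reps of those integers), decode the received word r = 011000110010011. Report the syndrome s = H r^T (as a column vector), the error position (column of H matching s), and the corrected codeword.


s = (0, 1, 0, 0)^T, error position = 4, corrected codeword c = 011100110010011

Compute s = H r^T mod 2 one row at a time:
  s_1 = 1 + 0 + 0 + 1 + 0 + 0 + 1 + 1 = 4 ≡ 0 (mod 2).
  s_2 = 0 + 0 + 0 + 1 + 0 + 0 + 1 + 1 = 3 ≡ 1 (mod 2).
  s_3 = 1 + 1 + 0 + 1 + 0 + 1 + 1 + 1 = 6 ≡ 0 (mod 2).
  s_4 = 0 + 1 + 0 + 1 + 0 + 1 + 0 + 1 = 4 ≡ 0 (mod 2).
s = (0, 1, 0, 0)^T — this equals column 4 of H (binary 0100), so error is at position 4.
Correct: flip bit 4 of r = 011000110010011 to get c = 011100110010011.


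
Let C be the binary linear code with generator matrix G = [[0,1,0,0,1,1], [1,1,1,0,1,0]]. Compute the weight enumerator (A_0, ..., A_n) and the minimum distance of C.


Weight distribution: A_0 = 1, A_3 = 2, A_4 = 1. Minimum distance d = 3.

Enumerate all 2^2 = 4 messages m ∈ F_2^2.
For each, compute codeword c = mG in F_2^6, then tally its weight.
  m = 00 → c = 000000, weight = 0.
  m = 10 → c = 010011, weight = 3.
  m = 01 → c = 111010, weight = 4.
  m = 11 → c = 101001, weight = 3.
Tally weights:
  weight 0: 1 codewords.
  weight 3: 2 codewords.
  weight 4: 1 codewords.
Minimum distance d = smallest w > 0 with A_w > 0 = 3.
Sanity: Σ A_w = 4 = 2^2 = 4 ✓.


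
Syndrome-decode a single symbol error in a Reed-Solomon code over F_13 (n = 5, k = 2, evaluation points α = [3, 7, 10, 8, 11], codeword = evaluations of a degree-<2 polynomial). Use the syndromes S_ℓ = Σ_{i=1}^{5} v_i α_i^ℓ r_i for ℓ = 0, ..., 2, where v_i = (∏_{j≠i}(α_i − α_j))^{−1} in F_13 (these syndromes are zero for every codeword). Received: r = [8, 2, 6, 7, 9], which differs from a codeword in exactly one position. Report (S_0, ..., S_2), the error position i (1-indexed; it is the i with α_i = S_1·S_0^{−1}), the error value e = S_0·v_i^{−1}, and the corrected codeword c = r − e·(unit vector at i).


S = (8, 2, 7), error at position 3, error magnitude e = 2, c = [8, 2, 4, 7, 9].

Step 1: column multipliers v_i = (∏_{j≠i}(α_i − α_j))^{−1} mod 13.
  i = 1 (α = 3): (3−7)(3−10)(3−8)(3−11) = (−4)·(−7)·(−5)·(−8) = 1120 ≡ 2, so v_1 = 2^{−1} = 7 (mod 13).
  i = 2 (α = 7): (7−3)(7−10)(7−8)(7−11) = 4·(−3)·(−1)·(−4) = −48 ≡ 4, so v_2 = 4^{−1} = 10 (mod 13).
  i = 3 (α = 10): (10−3)(10−7)(10−8)(10−11) = 7·3·2·(−1) = −42 ≡ 10, so v_3 = 10^{−1} = 4 (mod 13).
  i = 4 (α = 8): (8−3)(8−7)(8−10)(8−11) = 5·1·(−2)·(−3) = 30 ≡ 4, so v_4 = 4^{−1} = 10 (mod 13).
  i = 5 (α = 11): (11−3)(11−7)(11−10)(11−8) = 8·4·1·3 = 96 ≡ 5, so v_5 = 5^{−1} = 8 (mod 13).
  v = [7, 10, 4, 10, 8].
Step 2: syndromes of r = [8, 2, 6, 7, 9] (all sums mod 13).
  S_0 = Σ v_i r_i = 7·8 + 10·2 + 4·6 + 10·7 + 8·9 = 242 ≡ 8.
  S_1 = Σ v_i α_i r_i = 7·3·8 + 10·7·2 + 4·10·6 + 10·8·7 + 8·11·9 = 1900 ≡ 2.
  α_i^2 mod 13 = [9, 10, 9, 12, 4].
  S_2 = Σ v_i α_i^2 r_i = 7·9·8 + 10·10·2 + 4·9·6 + 10·12·7 + 8·4·9 = 2048 ≡ 7.
  S = (8, 2, 7) ≠ 0, so r is not a codeword (an error is present).
Step 3: locate the error. For a single error e at position i, S_ℓ = v_i·e·α_i^ℓ, so α_err = S_1/S_0.
  S_0^{−1} = 8^{−1} = 5 (mod 13), so α_err = 2·5 = 10 ≡ 10 = α_3. Error position i = 3.
  Consistency check: S_2/S_1 = 7·7 = 49 ≡ 10 = α_err ✓ (single-error assumption holds).
Step 4: error magnitude e = S_0/v_3 = S_0·∏_{j≠3}(α_3 − α_j) = 8·10 = 80 ≡ 2 (mod 13).
Step 5: correct position 3: c_3 = r_3 − e = 6 − 2 ≡ 4 (mod 13). Hence c = [8, 2, 4, 7, 9].
  Check: interpolating c through the α_i gives m(x) = 6 + 5·x (degree < 2) with m(α_i) = c_i for every i, so c is indeed a codeword.


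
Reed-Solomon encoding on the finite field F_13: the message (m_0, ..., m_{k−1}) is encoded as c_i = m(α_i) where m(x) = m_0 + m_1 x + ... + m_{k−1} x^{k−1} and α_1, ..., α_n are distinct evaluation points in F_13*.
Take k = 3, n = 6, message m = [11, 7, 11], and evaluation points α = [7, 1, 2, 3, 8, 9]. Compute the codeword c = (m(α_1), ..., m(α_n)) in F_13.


c = [1, 3, 4, 1, 4, 3]

Message polynomial: m(x) = 11 + 7·x + 11·x^2 (mod 13).
For each evaluation point α_i, compute m(α_i) mod 13:
  α_1 = 7: Horner steps 11 → 6 → 1, so m(7) = 1.
  α_2 = 1: Horner steps 11 → 5 → 3, so m(1) = 3.
  α_3 = 2: Horner steps 11 → 3 → 4, so m(2) = 4.
  α_4 = 3: Horner steps 11 → 1 → 1, so m(3) = 1.
  α_5 = 8: Horner steps 11 → 4 → 4, so m(8) = 4.
  α_6 = 9: Horner steps 11 → 2 → 3, so m(9) = 3.
Codeword c = [1, 3, 4, 1, 4, 3] ∈ F_13^6.


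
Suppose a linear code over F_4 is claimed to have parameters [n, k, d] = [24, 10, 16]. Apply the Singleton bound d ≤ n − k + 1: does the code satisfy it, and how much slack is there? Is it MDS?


Singleton RHS = n − k + 1 = 15, slack = -1, bound violated (no such code; not MDS).

Singleton bound: d ≤ n − k + 1.
Here n = 24, k = 10, so n − k + 1 = 15.
Given d = 16, check d ≤ 15: NO.
Slack = (n − k + 1) − d = -1.
The slack is negative: d = 16 exceeds n − k + 1 = 15 by 1, so the Singleton bound is violated and no linear [24, 10, 16]_4 code can exist. In particular it is not MDS (MDS requires d = n − k + 1 exactly).
Description: the claimed parameters are [24, 10, 16]_4; such a code would be impossible (violates the Singleton bound).


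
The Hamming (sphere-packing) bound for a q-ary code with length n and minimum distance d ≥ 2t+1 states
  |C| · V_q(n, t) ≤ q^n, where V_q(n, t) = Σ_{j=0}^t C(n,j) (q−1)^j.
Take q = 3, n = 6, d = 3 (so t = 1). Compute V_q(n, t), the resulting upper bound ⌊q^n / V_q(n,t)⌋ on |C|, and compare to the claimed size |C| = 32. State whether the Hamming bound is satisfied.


V_q(n, t) = 13, q^n = 729, Hamming bound = 56, |C| = 32 ≤ bound (satisfied).

Step 1: Compute V_q(n, t) = Σ_{j=0}^1 C(n, j) (q−1)^j.
  j = 0: C(6,0)·(2)^0 = 1·1 = 1.
  j = 1: C(6,1)·(2)^1 = 6·2 = 12.
  V_q(n, t) = 1 + 12 = 13.
Step 2: q^n = 3^6 = 729.
Step 3: Hamming bound ⌊q^n / V_q(n,t)⌋ = ⌊729/13⌋ = 56.
Step 4: Compare |C| = 32 to 56: satisfied.
The claimed |C| lies below the Hamming bound.


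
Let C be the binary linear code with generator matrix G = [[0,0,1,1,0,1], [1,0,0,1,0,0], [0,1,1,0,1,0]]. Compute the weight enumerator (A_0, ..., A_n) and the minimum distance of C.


Weight distribution: A_0 = 1, A_2 = 1, A_3 = 3, A_4 = 2, A_5 = 1. Minimum distance d = 2.

Enumerate all 2^3 = 8 messages m ∈ F_2^3.
For each, compute codeword c = mG in F_2^6, then tally its weight.
  m = 000 → c = 000000, weight = 0.
  m = 100 → c = 001101, weight = 3.
  m = 010 → c = 100100, weight = 2.
  m = 110 → c = 101001, weight = 3.
  m = 001 → c = 011010, weight = 3.
  m = 101 → c = 010111, weight = 4.
  m = 011 → c = 111110, weight = 5.
  m = 111 → c = 110011, weight = 4.
Tally weights:
  weight 0: 1 codewords.
  weight 2: 1 codewords.
  weight 3: 3 codewords.
  weight 4: 2 codewords.
  weight 5: 1 codewords.
Minimum distance d = smallest w > 0 with A_w > 0 = 2.
Sanity: Σ A_w = 8 = 2^3 = 8 ✓.


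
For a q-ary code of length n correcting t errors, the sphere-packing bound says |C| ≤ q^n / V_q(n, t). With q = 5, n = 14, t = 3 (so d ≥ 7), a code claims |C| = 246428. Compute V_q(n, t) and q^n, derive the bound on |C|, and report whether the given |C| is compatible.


V_q(n, t) = 24809, q^n = 6103515625, Hamming bound = 246020, |C| = 246428 > bound (violated).

Step 1: Compute V_q(n, t) = Σ_{j=0}^3 C(n, j) (q−1)^j.
  j = 0: C(14,0)·(4)^0 = 1·1 = 1.
  j = 1: C(14,1)·(4)^1 = 14·4 = 56.
  j = 2: C(14,2)·(4)^2 = 91·16 = 1456.
  j = 3: C(14,3)·(4)^3 = 364·64 = 23296.
  V_q(n, t) = 1 + 56 + 1456 + 23296 = 24809.
Step 2: q^n = 5^14 = 6103515625.
Step 3: Hamming bound ⌊q^n / V_q(n,t)⌋ = ⌊6103515625/24809⌋ = 246020.
Step 4: Compare |C| = 246428 to 246020: violated.
The claimed |C| lies above the Hamming bound, so no 5-ary code of length 14 with d ≥ 7 can have 246428 codewords.


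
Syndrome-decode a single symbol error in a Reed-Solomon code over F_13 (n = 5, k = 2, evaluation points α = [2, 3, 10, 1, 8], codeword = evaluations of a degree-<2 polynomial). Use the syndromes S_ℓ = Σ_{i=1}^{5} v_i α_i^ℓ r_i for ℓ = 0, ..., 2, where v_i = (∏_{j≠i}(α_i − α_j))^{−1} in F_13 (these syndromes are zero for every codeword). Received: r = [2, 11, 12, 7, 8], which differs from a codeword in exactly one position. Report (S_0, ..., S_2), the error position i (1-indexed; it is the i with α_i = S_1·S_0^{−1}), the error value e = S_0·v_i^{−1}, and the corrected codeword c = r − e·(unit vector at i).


S = (8, 3, 6), error at position 1, error magnitude e = 6, c = [9, 11, 12, 7, 8].

Step 1: column multipliers v_i = (∏_{j≠i}(α_i − α_j))^{−1} mod 13.
  i = 1 (α = 2): (2−3)(2−10)(2−1)(2−8) = (−1)·(−8)·1·(−6) = −48 ≡ 4, so v_1 = 4^{−1} = 10 (mod 13).
  i = 2 (α = 3): (3−2)(3−10)(3−1)(3−8) = 1·(−7)·2·(−5) = 70 ≡ 5, so v_2 = 5^{−1} = 8 (mod 13).
  i = 3 (α = 10): (10−2)(10−3)(10−1)(10−8) = 8·7·9·2 = 1008 ≡ 7, so v_3 = 7^{−1} = 2 (mod 13).
  i = 4 (α = 1): (1−2)(1−3)(1−10)(1−8) = (−1)·(−2)·(−9)·(−7) = 126 ≡ 9, so v_4 = 9^{−1} = 3 (mod 13).
  i = 5 (α = 8): (8−2)(8−3)(8−10)(8−1) = 6·5·(−2)·7 = −420 ≡ 9, so v_5 = 9^{−1} = 3 (mod 13).
  v = [10, 8, 2, 3, 3].
Step 2: syndromes of r = [2, 11, 12, 7, 8] (all sums mod 13).
  S_0 = Σ v_i r_i = 10·2 + 8·11 + 2·12 + 3·7 + 3·8 = 177 ≡ 8.
  S_1 = Σ v_i α_i r_i = 10·2·2 + 8·3·11 + 2·10·12 + 3·1·7 + 3·8·8 = 757 ≡ 3.
  α_i^2 mod 13 = [4, 9, 9, 1, 12].
  S_2 = Σ v_i α_i^2 r_i = 10·4·2 + 8·9·11 + 2·9·12 + 3·1·7 + 3·12·8 = 1397 ≡ 6.
  S = (8, 3, 6) ≠ 0, so r is not a codeword (an error is present).
Step 3: locate the error. For a single error e at position i, S_ℓ = v_i·e·α_i^ℓ, so α_err = S_1/S_0.
  S_0^{−1} = 8^{−1} = 5 (mod 13), so α_err = 3·5 = 15 ≡ 2 = α_1. Error position i = 1.
  Consistency check: S_2/S_1 = 6·9 = 54 ≡ 2 = α_err ✓ (single-error assumption holds).
Step 4: error magnitude e = S_0/v_1 = S_0·∏_{j≠1}(α_1 − α_j) = 8·4 = 32 ≡ 6 (mod 13).
Step 5: correct position 1: c_1 = r_1 − e = 2 − 6 ≡ 9 (mod 13). Hence c = [9, 11, 12, 7, 8].
  Check: interpolating c through the α_i gives m(x) = 5 + 2·x (degree < 2) with m(α_i) = c_i for every i, so c is indeed a codeword.


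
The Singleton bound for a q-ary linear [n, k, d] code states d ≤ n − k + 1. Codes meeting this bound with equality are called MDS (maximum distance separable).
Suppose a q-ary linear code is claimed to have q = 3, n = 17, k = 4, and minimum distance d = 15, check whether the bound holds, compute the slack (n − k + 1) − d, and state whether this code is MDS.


Singleton RHS = n − k + 1 = 14, slack = -1, bound violated (no such code; not MDS).

Singleton bound: d ≤ n − k + 1.
Here n = 17, k = 4, so n − k + 1 = 14.
Given d = 15, check d ≤ 14: NO.
Slack = (n − k + 1) − d = -1.
The slack is negative: d = 15 exceeds n − k + 1 = 14 by 1, so the Singleton bound is violated and no linear [17, 4, 15]_3 code can exist. In particular it is not MDS (MDS requires d = n − k + 1 exactly).
Description: the claimed parameters are [17, 4, 15]_3; such a code would be impossible (violates the Singleton bound).


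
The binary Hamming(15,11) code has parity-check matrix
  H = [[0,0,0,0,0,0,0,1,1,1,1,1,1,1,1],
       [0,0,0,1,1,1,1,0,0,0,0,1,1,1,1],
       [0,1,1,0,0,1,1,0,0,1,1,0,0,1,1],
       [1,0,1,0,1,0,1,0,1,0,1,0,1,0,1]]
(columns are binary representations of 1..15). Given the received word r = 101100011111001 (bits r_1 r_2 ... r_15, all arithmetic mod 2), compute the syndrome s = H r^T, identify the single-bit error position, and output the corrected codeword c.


s = (0, 1, 0, 1)^T, error position = 5, corrected codeword c = 101110011111001

Compute s = H r^T mod 2 one row at a time:
  s_1 = 1 + 1 + 1 + 1 + 1 + 0 + 0 + 1 = 6 ≡ 0 (mod 2).
  s_2 = 1 + 0 + 0 + 0 + 1 + 0 + 0 + 1 = 3 ≡ 1 (mod 2).
  s_3 = 0 + 1 + 0 + 0 + 1 + 1 + 0 + 1 = 4 ≡ 0 (mod 2).
  s_4 = 1 + 1 + 0 + 0 + 1 + 1 + 0 + 1 = 5 ≡ 1 (mod 2).
s = (0, 1, 0, 1)^T — this equals column 5 of H (binary 0101), so error is at position 5.
Correct: flip bit 5 of r = 101100011111001 to get c = 101110011111001.


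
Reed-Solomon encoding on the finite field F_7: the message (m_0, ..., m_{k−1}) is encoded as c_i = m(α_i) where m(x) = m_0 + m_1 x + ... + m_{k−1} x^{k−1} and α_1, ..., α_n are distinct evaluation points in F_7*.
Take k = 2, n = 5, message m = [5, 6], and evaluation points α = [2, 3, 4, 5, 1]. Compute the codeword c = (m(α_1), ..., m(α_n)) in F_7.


c = [3, 2, 1, 0, 4]

Message polynomial: m(x) = 5 + 6·x (mod 7).
For each evaluation point α_i, compute m(α_i) mod 7:
  α_1 = 2: Horner steps 6 → 3, so m(2) = 3.
  α_2 = 3: Horner steps 6 → 2, so m(3) = 2.
  α_3 = 4: Horner steps 6 → 1, so m(4) = 1.
  α_4 = 5: Horner steps 6 → 0, so m(5) = 0.
  α_5 = 1: Horner steps 6 → 4, so m(1) = 4.
Codeword c = [3, 2, 1, 0, 4] ∈ F_7^5.


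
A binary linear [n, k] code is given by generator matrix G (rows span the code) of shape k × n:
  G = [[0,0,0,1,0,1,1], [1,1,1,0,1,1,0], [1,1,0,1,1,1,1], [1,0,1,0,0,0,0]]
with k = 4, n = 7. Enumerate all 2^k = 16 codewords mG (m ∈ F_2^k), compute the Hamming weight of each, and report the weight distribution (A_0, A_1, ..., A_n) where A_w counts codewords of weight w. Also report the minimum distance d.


Weight distribution: A_0 = 1, A_2 = 3, A_3 = 6, A_4 = 1, A_5 = 2, A_6 = 3. Minimum distance d = 2.

Enumerate all 2^4 = 16 messages m ∈ F_2^4.
For each, compute codeword c = mG in F_2^7, then tally its weight.
  m = 0000 → c = 0000000, weight = 0.
  m = 1000 → c = 0001011, weight = 3.
  m = 0100 → c = 1110110, weight = 5.
  m = 1100 → c = 1111101, weight = 6.
  m = 0010 → c = 1101111, weight = 6.
  m = 1010 → c = 1100100, weight = 3.
  m = 0110 → c = 0011001, weight = 3.
  m = 1110 → c = 0010010, weight = 2.
  m = 0001 → c = 1010000, weight = 2.
  m = 1001 → c = 1011011, weight = 5.
  m = 0101 → c = 0100110, weight = 3.
  m = 1101 → c = 0101101, weight = 4.
  m = 0011 → c = 0111111, weight = 6.
  m = 1011 → c = 0110100, weight = 3.
  m = 0111 → c = 1001001, weight = 3.
  m = 1111 → c = 1000010, weight = 2.
Tally weights:
  weight 0: 1 codewords.
  weight 2: 3 codewords.
  weight 3: 6 codewords.
  weight 4: 1 codewords.
  weight 5: 2 codewords.
  weight 6: 3 codewords.
Minimum distance d = smallest w > 0 with A_w > 0 = 2.
Sanity: Σ A_w = 16 = 2^4 = 16 ✓.


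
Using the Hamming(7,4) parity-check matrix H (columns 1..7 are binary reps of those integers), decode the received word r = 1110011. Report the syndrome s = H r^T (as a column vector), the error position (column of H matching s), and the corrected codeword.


s = (0, 0, 1)^T, error position = 1, corrected codeword c = 0110011

Compute s = H r^T mod 2 one row at a time:
  s_1 = 0 + 0 + 1 + 1 = 2 ≡ 0 (mod 2).
  s_2 = 1 + 1 + 1 + 1 = 4 ≡ 0 (mod 2).
  s_3 = 1 + 1 + 0 + 1 = 3 ≡ 1 (mod 2).
s = (0, 0, 1)^T — this equals column 1 of H (binary 001), so error is at position 1.
Correct: flip bit 1 of r = 1110011 to get c = 0110011.


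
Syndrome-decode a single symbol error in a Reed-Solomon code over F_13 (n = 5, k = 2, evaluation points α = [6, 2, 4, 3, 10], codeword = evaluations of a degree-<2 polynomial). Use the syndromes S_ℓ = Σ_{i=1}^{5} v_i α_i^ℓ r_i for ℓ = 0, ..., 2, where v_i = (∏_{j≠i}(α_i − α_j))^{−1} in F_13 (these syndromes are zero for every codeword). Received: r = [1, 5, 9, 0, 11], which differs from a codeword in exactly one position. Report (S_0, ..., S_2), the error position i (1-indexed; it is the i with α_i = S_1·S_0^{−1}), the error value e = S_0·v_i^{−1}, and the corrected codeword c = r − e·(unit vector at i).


S = (12, 11, 9), error at position 2, error magnitude e = 1, c = [1, 4, 9, 0, 11].

Step 1: column multipliers v_i = (∏_{j≠i}(α_i − α_j))^{−1} mod 13.
  i = 1 (α = 6): (6−2)(6−4)(6−3)(6−10) = 4·2·3·(−4) = −96 ≡ 8, so v_1 = 8^{−1} = 5 (mod 13).
  i = 2 (α = 2): (2−6)(2−4)(2−3)(2−10) = (−4)·(−2)·(−1)·(−8) = 64 ≡ 12, so v_2 = 12^{−1} = 12 (mod 13).
  i = 3 (α = 4): (4−6)(4−2)(4−3)(4−10) = (−2)·2·1·(−6) = 24 ≡ 11, so v_3 = 11^{−1} = 6 (mod 13).
  i = 4 (α = 3): (3−6)(3−2)(3−4)(3−10) = (−3)·1·(−1)·(−7) = −21 ≡ 5, so v_4 = 5^{−1} = 8 (mod 13).
  i = 5 (α = 10): (10−6)(10−2)(10−4)(10−3) = 4·8·6·7 = 1344 ≡ 5, so v_5 = 5^{−1} = 8 (mod 13).
  v = [5, 12, 6, 8, 8].
Step 2: syndromes of r = [1, 5, 9, 0, 11] (all sums mod 13).
  S_0 = Σ v_i r_i = 5·1 + 12·5 + 6·9 + 8·0 + 8·11 = 207 ≡ 12.
  S_1 = Σ v_i α_i r_i = 5·6·1 + 12·2·5 + 6·4·9 + 8·3·0 + 8·10·11 = 1246 ≡ 11.
  α_i^2 mod 13 = [10, 4, 3, 9, 9].
  S_2 = Σ v_i α_i^2 r_i = 5·10·1 + 12·4·5 + 6·3·9 + 8·9·0 + 8·9·11 = 1244 ≡ 9.
  S = (12, 11, 9) ≠ 0, so r is not a codeword (an error is present).
Step 3: locate the error. For a single error e at position i, S_ℓ = v_i·e·α_i^ℓ, so α_err = S_1/S_0.
  S_0^{−1} = 12^{−1} = 12 (mod 13), so α_err = 11·12 = 132 ≡ 2 = α_2. Error position i = 2.
  Consistency check: S_2/S_1 = 9·6 = 54 ≡ 2 = α_err ✓ (single-error assumption holds).
Step 4: error magnitude e = S_0/v_2 = S_0·∏_{j≠2}(α_2 − α_j) = 12·12 = 144 ≡ 1 (mod 13).
Step 5: correct position 2: c_2 = r_2 − e = 5 − 1 ≡ 4 (mod 13). Hence c = [1, 4, 9, 0, 11].
  Check: interpolating c through the α_i gives m(x) = 12 + 9·x (degree < 2) with m(α_i) = c_i for every i, so c is indeed a codeword.


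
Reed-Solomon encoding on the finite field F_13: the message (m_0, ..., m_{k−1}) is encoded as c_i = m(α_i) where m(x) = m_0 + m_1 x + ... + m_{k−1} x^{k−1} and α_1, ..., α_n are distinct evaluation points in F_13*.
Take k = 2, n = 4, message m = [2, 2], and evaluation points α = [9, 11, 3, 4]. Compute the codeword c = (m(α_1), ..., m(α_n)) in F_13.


c = [7, 11, 8, 10]

Message polynomial: m(x) = 2 + 2·x (mod 13).
For each evaluation point α_i, compute m(α_i) mod 13:
  α_1 = 9: Horner steps 2 → 7, so m(9) = 7.
  α_2 = 11: Horner steps 2 → 11, so m(11) = 11.
  α_3 = 3: Horner steps 2 → 8, so m(3) = 8.
  α_4 = 4: Horner steps 2 → 10, so m(4) = 10.
Codeword c = [7, 11, 8, 10] ∈ F_13^4.


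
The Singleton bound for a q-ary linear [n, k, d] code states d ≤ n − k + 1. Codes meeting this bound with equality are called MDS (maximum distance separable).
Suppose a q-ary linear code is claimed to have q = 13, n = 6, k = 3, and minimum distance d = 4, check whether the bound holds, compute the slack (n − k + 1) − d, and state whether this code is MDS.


Singleton RHS = n − k + 1 = 4, slack = 0, bound satisfied, MDS.

Singleton bound: d ≤ n − k + 1.
Here n = 6, k = 3, so n − k + 1 = 4.
Given d = 4, check d ≤ 4: YES.
Slack = (n − k + 1) − d = 0.
The code is MDS (slack = 0).
Description: the claimed parameters are [6, 3, 4]_13; such a code would be MDS (meets Singleton bound).


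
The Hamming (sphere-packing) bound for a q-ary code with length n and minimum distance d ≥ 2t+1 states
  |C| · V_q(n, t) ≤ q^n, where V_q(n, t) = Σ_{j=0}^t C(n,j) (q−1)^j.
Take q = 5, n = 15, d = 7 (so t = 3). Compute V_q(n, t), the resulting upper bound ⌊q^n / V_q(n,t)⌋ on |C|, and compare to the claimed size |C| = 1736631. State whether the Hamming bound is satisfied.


V_q(n, t) = 30861, q^n = 30517578125, Hamming bound = 988871, |C| = 1736631 > bound (violated).

Step 1: Compute V_q(n, t) = Σ_{j=0}^3 C(n, j) (q−1)^j.
  j = 0: C(15,0)·(4)^0 = 1·1 = 1.
  j = 1: C(15,1)·(4)^1 = 15·4 = 60.
  j = 2: C(15,2)·(4)^2 = 105·16 = 1680.
  j = 3: C(15,3)·(4)^3 = 455·64 = 29120.
  V_q(n, t) = 1 + 60 + 1680 + 29120 = 30861.
Step 2: q^n = 5^15 = 30517578125.
Step 3: Hamming bound ⌊q^n / V_q(n,t)⌋ = ⌊30517578125/30861⌋ = 988871.
Step 4: Compare |C| = 1736631 to 988871: violated.
The claimed |C| lies above the Hamming bound, so no 5-ary code of length 15 with d ≥ 7 can have 1736631 codewords.


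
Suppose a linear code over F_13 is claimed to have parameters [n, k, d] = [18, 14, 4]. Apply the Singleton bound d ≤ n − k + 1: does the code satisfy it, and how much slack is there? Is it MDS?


Singleton RHS = n − k + 1 = 5, slack = 1, bound satisfied, not MDS.

Singleton bound: d ≤ n − k + 1.
Here n = 18, k = 14, so n − k + 1 = 5.
Given d = 4, check d ≤ 5: YES.
Slack = (n − k + 1) − d = 1.
The code is NOT MDS (slack = 1 > 0).
Description: the claimed parameters are [18, 14, 4]_13; such a code would be non-MDS.


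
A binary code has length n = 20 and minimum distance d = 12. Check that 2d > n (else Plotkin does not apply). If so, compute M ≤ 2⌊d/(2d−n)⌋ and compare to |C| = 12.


Plotkin bound M ≤ 6; given |C| = 12 > bound (violated).

Check applicability: 2d = 24, n = 20.
2d − n = 4 > 0, so Plotkin applies.
Compute d/(2d−n) = 12/4 ≈ 3.0000.
⌊d/(2d−n)⌋ = 3.
Plotkin bound: M ≤ 2·3 = 6.
Given |C| = 12, check: VIOLATED.
This |C| is above the Plotkin bound, so no binary code with n = 20, d = 12 and 12 codewords exists.


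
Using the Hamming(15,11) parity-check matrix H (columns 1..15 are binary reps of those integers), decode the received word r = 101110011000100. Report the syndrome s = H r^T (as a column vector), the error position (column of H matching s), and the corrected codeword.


s = (1, 1, 1, 1)^T, error position = 15, corrected codeword c = 101110011000101

Compute s = H r^T mod 2 one row at a time:
  s_1 = 1 + 1 + 0 + 0 + 0 + 1 + 0 + 0 = 3 ≡ 1 (mod 2).
  s_2 = 1 + 1 + 0 + 0 + 0 + 1 + 0 + 0 = 3 ≡ 1 (mod 2).
  s_3 = 0 + 1 + 0 + 0 + 0 + 0 + 0 + 0 = 1 ≡ 1 (mod 2).
  s_4 = 1 + 1 + 1 + 0 + 1 + 0 + 1 + 0 = 5 ≡ 1 (mod 2).
s = (1, 1, 1, 1)^T — this equals column 15 of H (binary 1111), so error is at position 15.
Correct: flip bit 15 of r = 101110011000100 to get c = 101110011000101.


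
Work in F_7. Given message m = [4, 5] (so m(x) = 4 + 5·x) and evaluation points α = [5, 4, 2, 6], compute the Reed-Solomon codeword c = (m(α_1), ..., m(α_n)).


c = [1, 3, 0, 6]

Message polynomial: m(x) = 4 + 5·x (mod 7).
For each evaluation point α_i, compute m(α_i) mod 7:
  α_1 = 5: Horner steps 5 → 1, so m(5) = 1.
  α_2 = 4: Horner steps 5 → 3, so m(4) = 3.
  α_3 = 2: Horner steps 5 → 0, so m(2) = 0.
  α_4 = 6: Horner steps 5 → 6, so m(6) = 6.
Codeword c = [1, 3, 0, 6] ∈ F_7^4.


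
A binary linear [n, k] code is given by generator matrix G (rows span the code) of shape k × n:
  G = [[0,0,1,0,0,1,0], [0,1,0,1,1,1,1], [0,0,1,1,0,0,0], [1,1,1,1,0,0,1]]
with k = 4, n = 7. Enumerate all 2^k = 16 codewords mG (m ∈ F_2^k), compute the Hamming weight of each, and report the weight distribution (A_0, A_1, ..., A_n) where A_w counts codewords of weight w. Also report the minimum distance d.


Weight distribution: A_0 = 1, A_2 = 4, A_3 = 2, A_4 = 3, A_5 = 6. Minimum distance d = 2.

Enumerate all 2^4 = 16 messages m ∈ F_2^4.
For each, compute codeword c = mG in F_2^7, then tally its weight.
  m = 0000 → c = 0000000, weight = 0.
  m = 1000 → c = 0010010, weight = 2.
  m = 0100 → c = 0101111, weight = 5.
  m = 1100 → c = 0111101, weight = 5.
  m = 0010 → c = 0011000, weight = 2.
  m = 1010 → c = 0001010, weight = 2.
  m = 0110 → c = 0110111, weight = 5.
  m = 1110 → c = 0100101, weight = 3.
  m = 0001 → c = 1111001, weight = 5.
  m = 1001 → c = 1101011, weight = 5.
  m = 0101 → c = 1010110, weight = 4.
  m = 1101 → c = 1000100, weight = 2.
  m = 0011 → c = 1100001, weight = 3.
  m = 1011 → c = 1110011, weight = 5.
  m = 0111 → c = 1001110, weight = 4.
  m = 1111 → c = 1011100, weight = 4.
Tally weights:
  weight 0: 1 codewords.
  weight 2: 4 codewords.
  weight 3: 2 codewords.
  weight 4: 3 codewords.
  weight 5: 6 codewords.
Minimum distance d = smallest w > 0 with A_w > 0 = 2.
Sanity: Σ A_w = 16 = 2^4 = 16 ✓.
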